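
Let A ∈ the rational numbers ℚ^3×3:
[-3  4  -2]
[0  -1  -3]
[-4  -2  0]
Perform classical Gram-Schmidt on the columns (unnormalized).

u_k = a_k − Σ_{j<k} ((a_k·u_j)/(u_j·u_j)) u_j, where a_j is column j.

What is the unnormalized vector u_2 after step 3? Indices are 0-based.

u_2 = (-296/509, -1628/509, 222/509)

Step 1: u_0 = a_0 = (-3, 0, -4).
Step 2: u_1 = a_1 − (-4/25)·u_0 = (88/25, -1, -66/25).
Step 3: u_2 = a_2 − (6/25)·u_0 − (-101/509)·u_1 = (-296/509, -1628/509, 222/509).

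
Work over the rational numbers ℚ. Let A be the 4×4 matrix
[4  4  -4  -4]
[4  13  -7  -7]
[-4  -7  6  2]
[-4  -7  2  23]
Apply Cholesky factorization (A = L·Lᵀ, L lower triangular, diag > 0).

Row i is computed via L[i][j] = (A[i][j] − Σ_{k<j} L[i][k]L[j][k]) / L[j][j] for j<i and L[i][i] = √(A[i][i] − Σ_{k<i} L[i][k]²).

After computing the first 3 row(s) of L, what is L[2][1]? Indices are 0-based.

Step 1: L[0][0] = √(4) = 2.
  L[1][0] = (4) / L[0][0] = 2.
Step 2: L[1][1] = √(9) = 3.
  L[2][0] = (-4) / L[0][0] = -2.
  L[2][1] = (-3) / L[1][1] = -1.
Step 3: L[2][2] = √(1) = 1.

L[2][1] = -1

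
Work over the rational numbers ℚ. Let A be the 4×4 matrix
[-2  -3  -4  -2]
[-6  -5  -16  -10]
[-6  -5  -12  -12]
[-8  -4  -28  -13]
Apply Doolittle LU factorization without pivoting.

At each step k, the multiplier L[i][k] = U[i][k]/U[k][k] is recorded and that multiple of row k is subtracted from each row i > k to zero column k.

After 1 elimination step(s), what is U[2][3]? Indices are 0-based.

k=0: U[0][0]=-2
  eliminate (1,0): mult=3, new row 1: (0, 4, -4, -4); set L[1][0]=3
  eliminate (2,0): mult=3, new row 2: (0, 4, 0, -6); set L[2][0]=3
  eliminate (3,0): mult=4, new row 3: (0, 8, -12, -5); set L[3][0]=4

U[2][3] = -6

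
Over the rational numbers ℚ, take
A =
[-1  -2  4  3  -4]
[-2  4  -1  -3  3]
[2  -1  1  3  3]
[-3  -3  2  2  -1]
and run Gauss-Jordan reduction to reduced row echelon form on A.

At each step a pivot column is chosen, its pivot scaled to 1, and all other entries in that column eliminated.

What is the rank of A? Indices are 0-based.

pivot(0,0)=-1: scale R0 → (1, 2, -4, -3, 4)
  clear (1,0): R1 −= (-2)R0 → (0, 8, -9, -9, 11)
  clear (2,0): R2 −= (2)R0 → (0, -5, 9, 9, -5)
  clear (3,0): R3 −= (-3)R0 → (0, 3, -10, -7, 11)
pivot(1,1)=8: scale R1 → (0, 1, -9/8, -9/8, 11/8)
  clear (0,1): R0 −= (2)R1 → (1, 0, -7/4, -3/4, 5/4)
  clear (2,1): R2 −= (-5)R1 → (0, 0, 27/8, 27/8, 15/8)
  clear (3,1): R3 −= (3)R1 → (0, 0, -53/8, -29/8, 55/8)
pivot(2,2)=27/8: scale R2 → (0, 0, 1, 1, 5/9)
  clear (0,2): R0 −= (-7/4)R2 → (1, 0, 0, 1, 20/9)
  clear (1,2): R1 −= (-9/8)R2 → (0, 1, 0, 0, 2)
  clear (3,2): R3 −= (-53/8)R2 → (0, 0, 0, 3, 95/9)
pivot(3,3)=3: scale R3 → (0, 0, 0, 1, 95/27)
  clear (0,3): R0 −= (1)R3 → (1, 0, 0, 0, -35/27)
  clear (2,3): R2 −= (1)R3 → (0, 0, 1, 0, -80/27)

rank = 4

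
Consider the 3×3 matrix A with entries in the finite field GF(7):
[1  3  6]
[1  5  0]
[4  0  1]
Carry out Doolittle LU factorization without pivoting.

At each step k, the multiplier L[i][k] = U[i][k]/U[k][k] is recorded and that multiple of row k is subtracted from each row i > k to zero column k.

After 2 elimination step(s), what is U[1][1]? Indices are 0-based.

k=0: U[0][0]=1
  eliminate (1,0): mult=1, new row 1: (0, 2, 1); set L[1][0]=1
  eliminate (2,0): mult=4, new row 2: (0, 2, 5); set L[2][0]=4
k=1: U[1][1]=2
  eliminate (2,1): mult=1, new row 2: (0, 0, 4); set L[2][1]=1

U[1][1] = 2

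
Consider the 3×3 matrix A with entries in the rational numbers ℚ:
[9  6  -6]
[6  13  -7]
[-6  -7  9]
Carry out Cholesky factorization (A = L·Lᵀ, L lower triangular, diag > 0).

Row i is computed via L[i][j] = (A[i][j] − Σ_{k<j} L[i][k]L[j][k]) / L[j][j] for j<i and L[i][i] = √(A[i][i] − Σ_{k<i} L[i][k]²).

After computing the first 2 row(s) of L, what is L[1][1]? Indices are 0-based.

L[1][1] = 3

Step 1: L[0][0] = √(9) = 3.
  L[1][0] = (6) / L[0][0] = 2.
Step 2: L[1][1] = √(9) = 3.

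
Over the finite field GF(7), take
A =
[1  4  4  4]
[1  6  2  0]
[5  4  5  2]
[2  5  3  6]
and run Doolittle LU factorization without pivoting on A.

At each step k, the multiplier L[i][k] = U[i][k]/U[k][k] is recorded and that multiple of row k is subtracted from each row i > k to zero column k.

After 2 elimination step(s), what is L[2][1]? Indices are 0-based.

Step 1: pivot at (0,0) is 1.
  row1 ← row1 − (1)·row0  ⇒  L[1][0]=1, U row1=(0, 2, 5, 3)
  row2 ← row2 − (5)·row0  ⇒  L[2][0]=5, U row2=(0, 5, 6, 3)
  row3 ← row3 − (2)·row0  ⇒  L[3][0]=2, U row3=(0, 4, 2, 5)
Step 2: pivot at (1,1) is 2.
  row2 ← row2 − (6)·row1  ⇒  L[2][1]=6, U row2=(0, 0, 4, 6)
  row3 ← row3 − (2)·row1  ⇒  L[3][1]=2, U row3=(0, 0, 6, 6)

L[2][1] = 6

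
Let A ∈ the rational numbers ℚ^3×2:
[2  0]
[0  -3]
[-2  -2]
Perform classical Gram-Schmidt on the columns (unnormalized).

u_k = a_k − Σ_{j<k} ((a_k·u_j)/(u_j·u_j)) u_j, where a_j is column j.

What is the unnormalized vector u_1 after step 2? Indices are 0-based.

Step 1: u_0 = a_0 = (2, 0, -2).
Step 2: u_1 = a_1 − (1/2)·u_0 = (-1, -3, -1).

u_1 = (-1, -3, -1)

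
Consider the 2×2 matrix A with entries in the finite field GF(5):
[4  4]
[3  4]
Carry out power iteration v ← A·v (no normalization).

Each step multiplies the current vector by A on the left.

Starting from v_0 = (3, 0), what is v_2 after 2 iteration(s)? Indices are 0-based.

v_2 = (4, 2)

v_0 = (3, 0).
v_1 = A·v_0 = (2, 4).
v_2 = A·v_1 = (4, 2).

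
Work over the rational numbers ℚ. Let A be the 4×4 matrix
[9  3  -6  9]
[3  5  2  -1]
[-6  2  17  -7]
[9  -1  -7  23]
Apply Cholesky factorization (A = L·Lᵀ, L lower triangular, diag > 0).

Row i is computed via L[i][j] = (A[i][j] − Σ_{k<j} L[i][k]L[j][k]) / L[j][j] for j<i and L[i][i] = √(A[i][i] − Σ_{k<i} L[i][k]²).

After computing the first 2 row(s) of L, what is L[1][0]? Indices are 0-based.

L[1][0] = 1

Step 1: L[0][0] = √(9) = 3.
  L[1][0] = (3) / L[0][0] = 1.
Step 2: L[1][1] = √(4) = 2.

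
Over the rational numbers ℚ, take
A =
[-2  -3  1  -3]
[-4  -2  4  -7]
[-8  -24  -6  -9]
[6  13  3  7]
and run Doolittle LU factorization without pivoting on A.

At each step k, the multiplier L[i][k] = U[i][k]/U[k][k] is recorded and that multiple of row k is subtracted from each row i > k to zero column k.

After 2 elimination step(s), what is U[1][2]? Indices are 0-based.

U[1][2] = 2

k=0: U[0][0]=-2
  eliminate (1,0): mult=2, new row 1: (0, 4, 2, -1); set L[1][0]=2
  eliminate (2,0): mult=4, new row 2: (0, -12, -10, 3); set L[2][0]=4
  eliminate (3,0): mult=-3, new row 3: (0, 4, 6, -2); set L[3][0]=-3
k=1: U[1][1]=4
  eliminate (2,1): mult=-3, new row 2: (0, 0, -4, 0); set L[2][1]=-3
  eliminate (3,1): mult=1, new row 3: (0, 0, 4, -1); set L[3][1]=1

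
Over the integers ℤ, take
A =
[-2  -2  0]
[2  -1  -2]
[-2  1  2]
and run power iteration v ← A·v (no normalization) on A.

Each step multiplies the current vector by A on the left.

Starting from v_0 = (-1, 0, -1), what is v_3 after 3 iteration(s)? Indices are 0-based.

v_0 = (-1, 0, -1).
v_1 = A·v_0 = (2, 0, 0).
v_2 = A·v_1 = (-4, 4, -4).
v_3 = A·v_2 = (0, -4, 4).

v_3 = (0, -4, 4)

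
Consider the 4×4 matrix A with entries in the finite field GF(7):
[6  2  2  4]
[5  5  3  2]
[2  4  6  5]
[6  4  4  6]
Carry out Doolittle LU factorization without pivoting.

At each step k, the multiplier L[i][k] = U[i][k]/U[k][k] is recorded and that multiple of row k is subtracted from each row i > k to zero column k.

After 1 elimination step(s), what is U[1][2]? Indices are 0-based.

Step 1: pivot at (0,0) is 6.
  row1 ← row1 − (2)·row0  ⇒  L[1][0]=2, U row1=(0, 1, 6, 1)
  row2 ← row2 − (5)·row0  ⇒  L[2][0]=5, U row2=(0, 1, 3, 6)
  row3 ← row3 − (1)·row0  ⇒  L[3][0]=1, U row3=(0, 2, 2, 2)

U[1][2] = 6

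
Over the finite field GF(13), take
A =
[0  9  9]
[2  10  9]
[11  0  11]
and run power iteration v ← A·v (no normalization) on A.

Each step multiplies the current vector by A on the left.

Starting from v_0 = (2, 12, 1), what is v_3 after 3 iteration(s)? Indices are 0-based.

v_3 = (9, 9, 4)

v_0 = (2, 12, 1).
v_1 = A·v_0 = (0, 3, 7).
v_2 = A·v_1 = (12, 2, 12).
v_3 = A·v_2 = (9, 9, 4).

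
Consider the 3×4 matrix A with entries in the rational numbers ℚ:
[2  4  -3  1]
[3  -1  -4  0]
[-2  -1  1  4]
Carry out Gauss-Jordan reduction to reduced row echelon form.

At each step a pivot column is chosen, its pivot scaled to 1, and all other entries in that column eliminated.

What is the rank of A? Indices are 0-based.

step 1: normalize row 0 (÷2) = (1, 2, -3/2, 1/2)
  row 1: subtract 3×row0 = (0, -7, 1/2, -3/2)
  row 2: subtract -2×row0 = (0, 3, -2, 5)
step 2: normalize row 1 (÷-7) = (0, 1, -1/14, 3/14)
  row 0: subtract 2×row1 = (1, 0, -19/14, 1/14)
  row 2: subtract 3×row1 = (0, 0, -25/14, 61/14)
step 3: normalize row 2 (÷-25/14) = (0, 0, 1, -61/25)
  row 0: subtract -19/14×row2 = (1, 0, 0, -81/25)
  row 1: subtract -1/14×row2 = (0, 1, 0, 1/25)

rank = 3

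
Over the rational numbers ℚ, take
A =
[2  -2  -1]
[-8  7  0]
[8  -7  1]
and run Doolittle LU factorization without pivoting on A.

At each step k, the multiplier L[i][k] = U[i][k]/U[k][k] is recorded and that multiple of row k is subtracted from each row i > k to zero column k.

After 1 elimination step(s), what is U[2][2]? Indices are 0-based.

U[2][2] = 5

k=0: U[0][0]=2
  eliminate (1,0): mult=-4, new row 1: (0, -1, -4); set L[1][0]=-4
  eliminate (2,0): mult=4, new row 2: (0, 1, 5); set L[2][0]=4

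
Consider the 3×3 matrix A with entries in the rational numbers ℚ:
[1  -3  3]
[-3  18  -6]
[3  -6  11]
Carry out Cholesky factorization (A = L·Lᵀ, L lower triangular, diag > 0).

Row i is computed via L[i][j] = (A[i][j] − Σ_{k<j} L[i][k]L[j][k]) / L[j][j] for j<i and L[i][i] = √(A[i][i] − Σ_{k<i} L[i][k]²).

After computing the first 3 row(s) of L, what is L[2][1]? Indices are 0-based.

L[2][1] = 1

Step 1: L[0][0] = √(1) = 1.
  L[1][0] = (-3) / L[0][0] = -3.
Step 2: L[1][1] = √(9) = 3.
  L[2][0] = (3) / L[0][0] = 3.
  L[2][1] = (3) / L[1][1] = 1.
Step 3: L[2][2] = √(1) = 1.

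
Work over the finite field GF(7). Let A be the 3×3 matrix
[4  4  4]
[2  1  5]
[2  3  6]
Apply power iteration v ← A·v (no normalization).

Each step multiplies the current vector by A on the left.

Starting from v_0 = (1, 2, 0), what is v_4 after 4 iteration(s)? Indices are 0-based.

v_4 = (5, 3, 2)

v_0 = (1, 2, 0).
v_1 = A·v_0 = (5, 4, 1).
v_2 = A·v_1 = (5, 5, 0).
v_3 = A·v_2 = (5, 1, 4).
v_4 = A·v_3 = (5, 3, 2).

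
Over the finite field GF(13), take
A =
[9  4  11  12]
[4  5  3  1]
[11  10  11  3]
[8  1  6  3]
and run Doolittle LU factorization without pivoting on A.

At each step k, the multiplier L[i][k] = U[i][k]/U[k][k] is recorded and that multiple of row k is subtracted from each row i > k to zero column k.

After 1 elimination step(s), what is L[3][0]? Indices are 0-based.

L[3][0] = 11

[col 0] pivot 9
  R1 -= 12*R0 → (0, 9, 1, 0)  (L[1][0] := 12)
  R2 -= 7*R0 → (0, 8, 12, 10)  (L[2][0] := 7)
  R3 -= 11*R0 → (0, 9, 2, 1)  (L[3][0] := 11)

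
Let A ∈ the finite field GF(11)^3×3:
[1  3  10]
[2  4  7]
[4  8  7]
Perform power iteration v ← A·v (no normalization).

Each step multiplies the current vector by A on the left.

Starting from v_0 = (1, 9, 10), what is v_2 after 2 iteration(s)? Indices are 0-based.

v_0 = (1, 9, 10).
v_1 = A·v_0 = (7, 9, 3).
v_2 = A·v_1 = (9, 5, 0).

v_2 = (9, 5, 0)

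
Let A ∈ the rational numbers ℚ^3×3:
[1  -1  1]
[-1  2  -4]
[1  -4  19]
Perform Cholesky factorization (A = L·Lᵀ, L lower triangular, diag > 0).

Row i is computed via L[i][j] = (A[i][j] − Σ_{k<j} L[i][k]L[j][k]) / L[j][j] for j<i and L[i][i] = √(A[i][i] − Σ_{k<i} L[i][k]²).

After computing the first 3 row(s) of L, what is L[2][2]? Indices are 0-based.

L[2][2] = 3

Step 1: L[0][0] = √(1) = 1.
  L[1][0] = (-1) / L[0][0] = -1.
Step 2: L[1][1] = √(1) = 1.
  L[2][0] = (1) / L[0][0] = 1.
  L[2][1] = (-3) / L[1][1] = -3.
Step 3: L[2][2] = √(9) = 3.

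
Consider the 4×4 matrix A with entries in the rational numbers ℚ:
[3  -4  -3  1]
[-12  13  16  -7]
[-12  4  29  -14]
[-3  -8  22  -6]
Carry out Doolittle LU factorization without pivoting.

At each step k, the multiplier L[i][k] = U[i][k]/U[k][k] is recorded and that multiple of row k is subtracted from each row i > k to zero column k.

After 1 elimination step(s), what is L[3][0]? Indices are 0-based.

[col 0] pivot 3
  R1 -= -4*R0 → (0, -3, 4, -3)  (L[1][0] := -4)
  R2 -= -4*R0 → (0, -12, 17, -10)  (L[2][0] := -4)
  R3 -= -1*R0 → (0, -12, 19, -5)  (L[3][0] := -1)

L[3][0] = -1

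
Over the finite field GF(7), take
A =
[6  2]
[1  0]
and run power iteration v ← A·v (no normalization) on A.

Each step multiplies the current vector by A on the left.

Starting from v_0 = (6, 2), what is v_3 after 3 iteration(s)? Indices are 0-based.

v_0 = (6, 2).
v_1 = A·v_0 = (5, 6).
v_2 = A·v_1 = (0, 5).
v_3 = A·v_2 = (3, 0).

v_3 = (3, 0)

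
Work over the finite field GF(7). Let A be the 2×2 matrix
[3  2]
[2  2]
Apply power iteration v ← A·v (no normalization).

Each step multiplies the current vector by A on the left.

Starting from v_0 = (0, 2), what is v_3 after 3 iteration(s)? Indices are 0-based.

v_0 = (0, 2).
v_1 = A·v_0 = (4, 4).
v_2 = A·v_1 = (6, 2).
v_3 = A·v_2 = (1, 2).

v_3 = (1, 2)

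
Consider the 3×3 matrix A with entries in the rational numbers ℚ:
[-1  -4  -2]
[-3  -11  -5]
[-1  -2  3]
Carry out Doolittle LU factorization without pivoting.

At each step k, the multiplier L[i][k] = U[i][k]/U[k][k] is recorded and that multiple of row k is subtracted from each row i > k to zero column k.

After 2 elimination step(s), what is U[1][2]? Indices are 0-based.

U[1][2] = 1

k=0: U[0][0]=-1
  eliminate (1,0): mult=3, new row 1: (0, 1, 1); set L[1][0]=3
  eliminate (2,0): mult=1, new row 2: (0, 2, 5); set L[2][0]=1
k=1: U[1][1]=1
  eliminate (2,1): mult=2, new row 2: (0, 0, 3); set L[2][1]=2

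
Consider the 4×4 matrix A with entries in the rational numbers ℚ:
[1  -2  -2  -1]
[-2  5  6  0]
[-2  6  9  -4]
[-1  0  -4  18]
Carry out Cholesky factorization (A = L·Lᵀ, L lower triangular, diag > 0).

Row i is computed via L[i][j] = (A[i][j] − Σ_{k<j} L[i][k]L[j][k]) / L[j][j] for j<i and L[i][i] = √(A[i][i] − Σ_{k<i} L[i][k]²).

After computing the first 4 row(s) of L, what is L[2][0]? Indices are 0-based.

L[2][0] = -2

Step 1: L[0][0] = √(1) = 1.
  L[1][0] = (-2) / L[0][0] = -2.
Step 2: L[1][1] = √(1) = 1.
  L[2][0] = (-2) / L[0][0] = -2.
  L[2][1] = (2) / L[1][1] = 2.
Step 3: L[2][2] = √(1) = 1.
  L[3][0] = (-1) / L[0][0] = -1.
  L[3][1] = (-2) / L[1][1] = -2.
  L[3][2] = (-2) / L[2][2] = -2.
Step 4: L[3][3] = √(9) = 3.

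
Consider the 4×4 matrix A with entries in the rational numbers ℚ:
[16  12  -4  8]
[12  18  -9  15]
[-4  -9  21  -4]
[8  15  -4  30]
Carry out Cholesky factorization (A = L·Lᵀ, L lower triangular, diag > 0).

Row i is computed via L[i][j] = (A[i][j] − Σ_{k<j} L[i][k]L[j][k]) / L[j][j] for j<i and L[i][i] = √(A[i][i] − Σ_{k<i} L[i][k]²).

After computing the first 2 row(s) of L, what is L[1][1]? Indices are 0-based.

L[1][1] = 3

Step 1: L[0][0] = √(16) = 4.
  L[1][0] = (12) / L[0][0] = 3.
Step 2: L[1][1] = √(9) = 3.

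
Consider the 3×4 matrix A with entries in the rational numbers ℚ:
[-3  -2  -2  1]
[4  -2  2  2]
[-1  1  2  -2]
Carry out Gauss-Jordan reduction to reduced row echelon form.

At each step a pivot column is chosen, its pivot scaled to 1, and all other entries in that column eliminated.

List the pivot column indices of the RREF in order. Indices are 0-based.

pivot columns: 0, 1, 2

pivot(0,0)=-3: scale R0 → (1, 2/3, 2/3, -1/3)
  clear (1,0): R1 −= (4)R0 → (0, -14/3, -2/3, 10/3)
  clear (2,0): R2 −= (-1)R0 → (0, 5/3, 8/3, -7/3)
pivot(1,1)=-14/3: scale R1 → (0, 1, 1/7, -5/7)
  clear (0,1): R0 −= (2/3)R1 → (1, 0, 4/7, 1/7)
  clear (2,1): R2 −= (5/3)R1 → (0, 0, 17/7, -8/7)
pivot(2,2)=17/7: scale R2 → (0, 0, 1, -8/17)
  clear (0,2): R0 −= (4/7)R2 → (1, 0, 0, 7/17)
  clear (1,2): R1 −= (1/7)R2 → (0, 1, 0, -11/17)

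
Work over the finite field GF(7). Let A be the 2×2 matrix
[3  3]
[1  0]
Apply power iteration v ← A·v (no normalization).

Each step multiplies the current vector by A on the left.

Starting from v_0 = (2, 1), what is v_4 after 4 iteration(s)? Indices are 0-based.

v_4 = (1, 0)

v_0 = (2, 1).
v_1 = A·v_0 = (2, 2).
v_2 = A·v_1 = (5, 2).
v_3 = A·v_2 = (0, 5).
v_4 = A·v_3 = (1, 0).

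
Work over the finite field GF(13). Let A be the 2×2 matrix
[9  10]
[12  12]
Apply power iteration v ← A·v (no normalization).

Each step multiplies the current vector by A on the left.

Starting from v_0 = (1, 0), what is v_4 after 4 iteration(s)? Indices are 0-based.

v_0 = (1, 0).
v_1 = A·v_0 = (9, 12).
v_2 = A·v_1 = (6, 5).
v_3 = A·v_2 = (0, 2).
v_4 = A·v_3 = (7, 11).

v_4 = (7, 11)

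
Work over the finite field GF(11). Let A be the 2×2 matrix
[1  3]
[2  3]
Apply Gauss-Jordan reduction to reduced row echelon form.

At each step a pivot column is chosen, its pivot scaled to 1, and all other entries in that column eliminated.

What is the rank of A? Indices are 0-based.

pivot(0,0)=1: scale R0 → (1, 3)
  clear (1,0): R1 −= (2)R0 → (0, 8)
pivot(1,1)=8: scale R1 → (0, 1)
  clear (0,1): R0 −= (3)R1 → (1, 0)

rank = 2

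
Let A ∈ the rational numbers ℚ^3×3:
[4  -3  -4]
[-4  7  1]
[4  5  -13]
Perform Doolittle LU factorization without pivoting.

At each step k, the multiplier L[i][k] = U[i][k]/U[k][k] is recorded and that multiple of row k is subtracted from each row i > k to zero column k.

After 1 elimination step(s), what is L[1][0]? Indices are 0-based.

L[1][0] = -1

[col 0] pivot 4
  R1 -= -1*R0 → (0, 4, -3)  (L[1][0] := -1)
  R2 -= 1*R0 → (0, 8, -9)  (L[2][0] := 1)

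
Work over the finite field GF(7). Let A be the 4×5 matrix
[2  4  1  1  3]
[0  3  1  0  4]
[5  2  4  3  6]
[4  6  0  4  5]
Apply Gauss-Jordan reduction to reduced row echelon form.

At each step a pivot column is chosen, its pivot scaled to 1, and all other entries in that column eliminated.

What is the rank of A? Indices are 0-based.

pivot(0,0)=2: scale R0 → (1, 2, 4, 4, 5)
  clear (2,0): R2 −= (5)R0 → (0, 6, 5, 4, 2)
  clear (3,0): R3 −= (4)R0 → (0, 5, 5, 2, 6)
pivot(1,1)=3: scale R1 → (0, 1, 5, 0, 6)
  clear (0,1): R0 −= (2)R1 → (1, 0, 1, 4, 0)
  clear (2,1): R2 −= (6)R1 → (0, 0, 3, 4, 1)
  clear (3,1): R3 −= (5)R1 → (0, 0, 1, 2, 4)
pivot(2,2)=3: scale R2 → (0, 0, 1, 6, 5)
  clear (0,2): R0 −= (1)R2 → (1, 0, 0, 5, 2)
  clear (1,2): R1 −= (5)R2 → (0, 1, 0, 5, 2)
  clear (3,2): R3 −= (1)R2 → (0, 0, 0, 3, 6)
pivot(3,3)=3: scale R3 → (0, 0, 0, 1, 2)
  clear (0,3): R0 −= (5)R3 → (1, 0, 0, 0, 6)
  clear (1,3): R1 −= (5)R3 → (0, 1, 0, 0, 6)
  clear (2,3): R2 −= (6)R3 → (0, 0, 1, 0, 0)

rank = 4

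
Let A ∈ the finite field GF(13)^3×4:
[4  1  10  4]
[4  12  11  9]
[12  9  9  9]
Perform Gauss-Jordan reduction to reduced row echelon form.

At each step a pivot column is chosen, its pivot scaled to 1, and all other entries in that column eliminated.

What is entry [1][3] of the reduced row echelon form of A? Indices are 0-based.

M[1][3] = 8

step 1: normalize row 0 (÷4) = (1, 10, 9, 1)
  row 1: subtract 4×row0 = (0, 11, 1, 5)
  row 2: subtract 12×row0 = (0, 6, 5, 10)
step 2: normalize row 1 (÷11) = (0, 1, 6, 4)
  row 0: subtract 10×row1 = (1, 0, 1, 0)
  row 2: subtract 6×row1 = (0, 0, 8, 12)
step 3: normalize row 2 (÷8) = (0, 0, 1, 8)
  row 0: subtract 1×row2 = (1, 0, 0, 5)
  row 1: subtract 6×row2 = (0, 1, 0, 8)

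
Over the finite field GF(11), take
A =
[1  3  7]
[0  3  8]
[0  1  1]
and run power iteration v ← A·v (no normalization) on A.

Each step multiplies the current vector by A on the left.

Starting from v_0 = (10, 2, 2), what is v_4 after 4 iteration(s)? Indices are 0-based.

v_0 = (10, 2, 2).
v_1 = A·v_0 = (8, 0, 4).
v_2 = A·v_1 = (3, 10, 4).
v_3 = A·v_2 = (6, 7, 3).
v_4 = A·v_3 = (4, 1, 10).

v_4 = (4, 1, 10)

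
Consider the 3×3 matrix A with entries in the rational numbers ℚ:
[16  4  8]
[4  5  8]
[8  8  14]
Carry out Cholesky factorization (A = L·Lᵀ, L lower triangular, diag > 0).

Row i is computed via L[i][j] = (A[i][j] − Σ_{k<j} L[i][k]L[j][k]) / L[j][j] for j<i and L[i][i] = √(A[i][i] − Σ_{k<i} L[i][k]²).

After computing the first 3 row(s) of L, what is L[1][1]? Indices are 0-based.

Step 1: L[0][0] = √(16) = 4.
  L[1][0] = (4) / L[0][0] = 1.
Step 2: L[1][1] = √(4) = 2.
  L[2][0] = (8) / L[0][0] = 2.
  L[2][1] = (6) / L[1][1] = 3.
Step 3: L[2][2] = √(1) = 1.

L[1][1] = 2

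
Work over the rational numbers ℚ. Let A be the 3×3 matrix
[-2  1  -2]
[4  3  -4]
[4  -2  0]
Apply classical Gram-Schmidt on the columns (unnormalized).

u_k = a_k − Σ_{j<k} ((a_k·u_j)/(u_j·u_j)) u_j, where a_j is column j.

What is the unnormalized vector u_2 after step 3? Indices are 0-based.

Step 1: u_0 = a_0 = (-2, 4, 4).
Step 2: u_1 = a_1 − (1/18)·u_0 = (10/9, 25/9, -20/9).
Step 3: u_2 = a_2 − (-1/3)·u_0 − (-24/25)·u_1 = (-8/5, 0, -4/5).

u_2 = (-8/5, 0, -4/5)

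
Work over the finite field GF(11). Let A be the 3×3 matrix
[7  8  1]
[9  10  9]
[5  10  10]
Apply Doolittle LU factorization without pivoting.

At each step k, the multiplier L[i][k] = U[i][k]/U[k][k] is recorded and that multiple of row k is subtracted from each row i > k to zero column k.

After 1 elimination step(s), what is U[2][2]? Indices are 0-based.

U[2][2] = 3

k=0: U[0][0]=7
  eliminate (1,0): mult=6, new row 1: (0, 6, 3); set L[1][0]=6
  eliminate (2,0): mult=7, new row 2: (0, 9, 3); set L[2][0]=7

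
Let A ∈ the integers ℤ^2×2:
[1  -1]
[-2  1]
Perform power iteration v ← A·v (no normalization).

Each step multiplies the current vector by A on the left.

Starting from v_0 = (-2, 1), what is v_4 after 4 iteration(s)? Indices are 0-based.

v_4 = (-46, 65)

v_0 = (-2, 1).
v_1 = A·v_0 = (-3, 5).
v_2 = A·v_1 = (-8, 11).
v_3 = A·v_2 = (-19, 27).
v_4 = A·v_3 = (-46, 65).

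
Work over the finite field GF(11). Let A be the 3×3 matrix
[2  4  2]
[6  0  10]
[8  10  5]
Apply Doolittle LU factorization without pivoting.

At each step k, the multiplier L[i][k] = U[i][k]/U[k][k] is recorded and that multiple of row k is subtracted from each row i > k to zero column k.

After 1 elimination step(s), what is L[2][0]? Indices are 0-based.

L[2][0] = 4

Step 1: pivot at (0,0) is 2.
  row1 ← row1 − (3)·row0  ⇒  L[1][0]=3, U row1=(0, 10, 4)
  row2 ← row2 − (4)·row0  ⇒  L[2][0]=4, U row2=(0, 5, 8)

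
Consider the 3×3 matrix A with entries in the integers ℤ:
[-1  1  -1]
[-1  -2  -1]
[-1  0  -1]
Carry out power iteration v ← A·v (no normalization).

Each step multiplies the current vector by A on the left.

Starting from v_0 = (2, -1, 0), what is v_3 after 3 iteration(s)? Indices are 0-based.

v_0 = (2, -1, 0).
v_1 = A·v_0 = (-3, 0, -2).
v_2 = A·v_1 = (5, 5, 5).
v_3 = A·v_2 = (-5, -20, -10).

v_3 = (-5, -20, -10)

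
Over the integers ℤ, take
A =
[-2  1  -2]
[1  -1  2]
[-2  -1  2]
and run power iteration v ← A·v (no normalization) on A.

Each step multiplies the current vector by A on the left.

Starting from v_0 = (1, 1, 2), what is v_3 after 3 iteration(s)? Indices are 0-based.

v_0 = (1, 1, 2).
v_1 = A·v_0 = (-5, 4, 1).
v_2 = A·v_1 = (12, -7, 8).
v_3 = A·v_2 = (-47, 35, -1).

v_3 = (-47, 35, -1)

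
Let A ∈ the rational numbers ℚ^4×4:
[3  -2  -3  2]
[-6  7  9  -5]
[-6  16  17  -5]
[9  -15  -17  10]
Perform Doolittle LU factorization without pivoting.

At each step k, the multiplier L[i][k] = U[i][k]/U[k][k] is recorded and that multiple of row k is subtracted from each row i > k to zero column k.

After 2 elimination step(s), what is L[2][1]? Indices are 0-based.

L[2][1] = 4

Step 1: pivot at (0,0) is 3.
  row1 ← row1 − (-2)·row0  ⇒  L[1][0]=-2, U row1=(0, 3, 3, -1)
  row2 ← row2 − (-2)·row0  ⇒  L[2][0]=-2, U row2=(0, 12, 11, -1)
  row3 ← row3 − (3)·row0  ⇒  L[3][0]=3, U row3=(0, -9, -8, 4)
Step 2: pivot at (1,1) is 3.
  row2 ← row2 − (4)·row1  ⇒  L[2][1]=4, U row2=(0, 0, -1, 3)
  row3 ← row3 − (-3)·row1  ⇒  L[3][1]=-3, U row3=(0, 0, 1, 1)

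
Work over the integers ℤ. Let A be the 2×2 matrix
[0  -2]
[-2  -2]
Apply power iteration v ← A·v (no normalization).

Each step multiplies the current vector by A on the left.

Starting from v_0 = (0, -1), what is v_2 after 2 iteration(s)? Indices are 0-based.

v_0 = (0, -1).
v_1 = A·v_0 = (2, 2).
v_2 = A·v_1 = (-4, -8).

v_2 = (-4, -8)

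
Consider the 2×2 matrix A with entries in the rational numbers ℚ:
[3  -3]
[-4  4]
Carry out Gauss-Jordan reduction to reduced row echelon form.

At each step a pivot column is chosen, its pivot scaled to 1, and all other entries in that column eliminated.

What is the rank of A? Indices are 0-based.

[1] R0 /= 3  ⇒  (1, -1)
     R1 -= -4·R0  ⇒  (0, 0)
column 1 empty below row 1

rank = 1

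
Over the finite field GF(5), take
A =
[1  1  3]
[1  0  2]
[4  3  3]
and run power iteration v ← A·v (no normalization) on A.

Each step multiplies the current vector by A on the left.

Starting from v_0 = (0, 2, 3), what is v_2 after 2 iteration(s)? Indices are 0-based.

v_2 = (2, 1, 2)

v_0 = (0, 2, 3).
v_1 = A·v_0 = (1, 1, 0).
v_2 = A·v_1 = (2, 1, 2).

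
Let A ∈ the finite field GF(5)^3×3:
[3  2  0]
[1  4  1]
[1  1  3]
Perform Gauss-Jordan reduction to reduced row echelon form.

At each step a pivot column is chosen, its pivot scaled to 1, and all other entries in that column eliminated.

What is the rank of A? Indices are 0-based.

rank = 3

step 1: normalize row 0 (÷3) = (1, 4, 0)
  row 1: subtract 1×row0 = (0, 0, 1)
  row 2: subtract 1×row0 = (0, 2, 3)
step 2: exchange rows 1,2
step 2: normalize row 1 (÷2) = (0, 1, 4)
  row 0: subtract 4×row1 = (1, 0, 4)
step 3: normalize row 2 (÷1) = (0, 0, 1)
  row 0: subtract 4×row2 = (1, 0, 0)
  row 1: subtract 4×row2 = (0, 1, 0)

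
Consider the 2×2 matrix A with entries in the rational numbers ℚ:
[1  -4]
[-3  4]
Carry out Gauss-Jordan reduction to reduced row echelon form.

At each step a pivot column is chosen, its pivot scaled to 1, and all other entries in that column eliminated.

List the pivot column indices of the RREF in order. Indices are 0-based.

pivot columns: 0, 1

[1] R0 /= 1  ⇒  (1, -4)
     R1 -= -3·R0  ⇒  (0, -8)
[2] R1 /= -8  ⇒  (0, 1)
     R0 -= -4·R1  ⇒  (1, 0)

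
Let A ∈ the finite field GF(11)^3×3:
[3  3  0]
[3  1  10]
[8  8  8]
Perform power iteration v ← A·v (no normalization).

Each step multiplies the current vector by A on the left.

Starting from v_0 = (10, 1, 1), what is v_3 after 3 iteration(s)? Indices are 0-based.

v_3 = (6, 10, 6)

v_0 = (10, 1, 1).
v_1 = A·v_0 = (0, 8, 8).
v_2 = A·v_1 = (2, 0, 7).
v_3 = A·v_2 = (6, 10, 6).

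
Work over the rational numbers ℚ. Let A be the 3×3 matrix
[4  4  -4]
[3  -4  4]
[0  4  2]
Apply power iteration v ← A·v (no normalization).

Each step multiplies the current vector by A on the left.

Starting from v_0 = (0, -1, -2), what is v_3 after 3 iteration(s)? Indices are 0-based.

v_3 = (240, -16, -80)

v_0 = (0, -1, -2).
v_1 = A·v_0 = (4, -4, -8).
v_2 = A·v_1 = (32, -4, -32).
v_3 = A·v_2 = (240, -16, -80).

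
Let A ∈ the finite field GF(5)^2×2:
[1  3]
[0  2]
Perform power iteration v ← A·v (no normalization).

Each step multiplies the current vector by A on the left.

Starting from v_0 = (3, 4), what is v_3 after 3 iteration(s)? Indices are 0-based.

v_3 = (2, 2)

v_0 = (3, 4).
v_1 = A·v_0 = (0, 3).
v_2 = A·v_1 = (4, 1).
v_3 = A·v_2 = (2, 2).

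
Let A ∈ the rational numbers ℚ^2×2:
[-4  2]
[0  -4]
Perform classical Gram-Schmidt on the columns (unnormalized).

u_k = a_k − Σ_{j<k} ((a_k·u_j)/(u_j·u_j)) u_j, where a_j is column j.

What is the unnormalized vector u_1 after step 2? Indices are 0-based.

Step 1: u_0 = a_0 = (-4, 0).
Step 2: u_1 = a_1 − (-1/2)·u_0 = (0, -4).

u_1 = (0, -4)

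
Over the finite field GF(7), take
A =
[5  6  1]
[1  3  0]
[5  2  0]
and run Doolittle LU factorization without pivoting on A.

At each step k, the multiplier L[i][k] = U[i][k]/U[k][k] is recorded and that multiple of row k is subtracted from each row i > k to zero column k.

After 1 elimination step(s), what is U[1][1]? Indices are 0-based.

k=0: U[0][0]=5
  eliminate (1,0): mult=3, new row 1: (0, 6, 4); set L[1][0]=3
  eliminate (2,0): mult=1, new row 2: (0, 3, 6); set L[2][0]=1

U[1][1] = 6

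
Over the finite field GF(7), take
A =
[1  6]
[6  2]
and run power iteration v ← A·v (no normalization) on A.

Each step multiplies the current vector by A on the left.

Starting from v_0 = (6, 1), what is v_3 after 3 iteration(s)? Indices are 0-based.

v_0 = (6, 1).
v_1 = A·v_0 = (5, 3).
v_2 = A·v_1 = (2, 1).
v_3 = A·v_2 = (1, 0).

v_3 = (1, 0)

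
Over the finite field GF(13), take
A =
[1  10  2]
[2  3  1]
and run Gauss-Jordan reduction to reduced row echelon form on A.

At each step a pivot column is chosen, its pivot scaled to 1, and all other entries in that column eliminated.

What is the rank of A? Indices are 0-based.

rank = 2

pivot(0,0)=1: scale R0 → (1, 10, 2)
  clear (1,0): R1 −= (2)R0 → (0, 9, 10)
pivot(1,1)=9: scale R1 → (0, 1, 4)
  clear (0,1): R0 −= (10)R1 → (1, 0, 1)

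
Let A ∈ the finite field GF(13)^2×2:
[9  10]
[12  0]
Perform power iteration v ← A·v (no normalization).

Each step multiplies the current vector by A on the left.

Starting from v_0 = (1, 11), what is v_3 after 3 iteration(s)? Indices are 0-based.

v_0 = (1, 11).
v_1 = A·v_0 = (2, 12).
v_2 = A·v_1 = (8, 11).
v_3 = A·v_2 = (0, 5).

v_3 = (0, 5)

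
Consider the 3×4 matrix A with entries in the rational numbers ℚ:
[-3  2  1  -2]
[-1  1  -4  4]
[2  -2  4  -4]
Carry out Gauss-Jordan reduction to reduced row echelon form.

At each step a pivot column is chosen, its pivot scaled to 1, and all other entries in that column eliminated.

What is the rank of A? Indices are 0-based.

step 1: normalize row 0 (÷-3) = (1, -2/3, -1/3, 2/3)
  row 1: subtract -1×row0 = (0, 1/3, -13/3, 14/3)
  row 2: subtract 2×row0 = (0, -2/3, 14/3, -16/3)
step 2: normalize row 1 (÷1/3) = (0, 1, -13, 14)
  row 0: subtract -2/3×row1 = (1, 0, -9, 10)
  row 2: subtract -2/3×row1 = (0, 0, -4, 4)
step 3: normalize row 2 (÷-4) = (0, 0, 1, -1)
  row 0: subtract -9×row2 = (1, 0, 0, 1)
  row 1: subtract -13×row2 = (0, 1, 0, 1)

rank = 3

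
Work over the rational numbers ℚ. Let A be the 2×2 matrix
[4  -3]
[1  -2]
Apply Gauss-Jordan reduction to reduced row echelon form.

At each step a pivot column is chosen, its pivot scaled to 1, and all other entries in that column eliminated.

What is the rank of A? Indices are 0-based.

rank = 2

[1] R0 /= 4  ⇒  (1, -3/4)
     R1 -= 1·R0  ⇒  (0, -5/4)
[2] R1 /= -5/4  ⇒  (0, 1)
     R0 -= -3/4·R1  ⇒  (1, 0)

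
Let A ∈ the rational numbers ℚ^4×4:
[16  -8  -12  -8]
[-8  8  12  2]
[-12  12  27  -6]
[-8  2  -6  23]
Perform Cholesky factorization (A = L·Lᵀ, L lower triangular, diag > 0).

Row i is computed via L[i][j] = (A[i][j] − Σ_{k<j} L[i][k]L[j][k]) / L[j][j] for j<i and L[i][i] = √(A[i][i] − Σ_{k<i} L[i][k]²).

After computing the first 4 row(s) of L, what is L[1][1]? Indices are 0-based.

L[1][1] = 2

Step 1: L[0][0] = √(16) = 4.
  L[1][0] = (-8) / L[0][0] = -2.
Step 2: L[1][1] = √(4) = 2.
  L[2][0] = (-12) / L[0][0] = -3.
  L[2][1] = (6) / L[1][1] = 3.
Step 3: L[2][2] = √(9) = 3.
  L[3][0] = (-8) / L[0][0] = -2.
  L[3][1] = (-2) / L[1][1] = -1.
  L[3][2] = (-9) / L[2][2] = -3.
Step 4: L[3][3] = √(9) = 3.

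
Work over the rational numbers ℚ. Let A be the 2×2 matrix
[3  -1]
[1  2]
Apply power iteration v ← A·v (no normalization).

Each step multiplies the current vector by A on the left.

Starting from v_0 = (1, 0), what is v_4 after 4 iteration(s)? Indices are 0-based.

v_4 = (39, 55)

v_0 = (1, 0).
v_1 = A·v_0 = (3, 1).
v_2 = A·v_1 = (8, 5).
v_3 = A·v_2 = (19, 18).
v_4 = A·v_3 = (39, 55).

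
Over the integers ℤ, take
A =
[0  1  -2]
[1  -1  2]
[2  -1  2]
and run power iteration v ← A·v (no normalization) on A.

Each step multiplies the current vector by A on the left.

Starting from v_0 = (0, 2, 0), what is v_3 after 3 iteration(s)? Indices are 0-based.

v_0 = (0, 2, 0).
v_1 = A·v_0 = (2, -2, -2).
v_2 = A·v_1 = (2, 0, 2).
v_3 = A·v_2 = (-4, 6, 8).

v_3 = (-4, 6, 8)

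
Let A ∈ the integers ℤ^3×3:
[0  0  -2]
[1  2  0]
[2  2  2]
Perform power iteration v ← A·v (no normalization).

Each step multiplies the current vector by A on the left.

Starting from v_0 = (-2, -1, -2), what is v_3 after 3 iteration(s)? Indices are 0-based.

v_0 = (-2, -1, -2).
v_1 = A·v_0 = (4, -4, -10).
v_2 = A·v_1 = (20, -4, -20).
v_3 = A·v_2 = (40, 12, -8).

v_3 = (40, 12, -8)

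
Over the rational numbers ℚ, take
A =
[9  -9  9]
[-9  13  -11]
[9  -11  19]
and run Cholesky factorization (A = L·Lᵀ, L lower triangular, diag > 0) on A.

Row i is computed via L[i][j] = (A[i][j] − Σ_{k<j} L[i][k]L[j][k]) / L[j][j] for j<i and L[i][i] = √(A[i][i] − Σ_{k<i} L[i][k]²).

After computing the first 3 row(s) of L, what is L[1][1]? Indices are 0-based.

Step 1: L[0][0] = √(9) = 3.
  L[1][0] = (-9) / L[0][0] = -3.
Step 2: L[1][1] = √(4) = 2.
  L[2][0] = (9) / L[0][0] = 3.
  L[2][1] = (-2) / L[1][1] = -1.
Step 3: L[2][2] = √(9) = 3.

L[1][1] = 2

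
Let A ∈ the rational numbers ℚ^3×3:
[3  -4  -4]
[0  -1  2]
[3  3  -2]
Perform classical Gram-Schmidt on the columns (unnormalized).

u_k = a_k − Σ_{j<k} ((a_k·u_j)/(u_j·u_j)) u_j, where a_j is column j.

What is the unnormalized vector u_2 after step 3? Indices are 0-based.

Step 1: u_0 = a_0 = (3, 0, 3).
Step 2: u_1 = a_1 − (-1/6)·u_0 = (-7/2, -1, 7/2).
Step 3: u_2 = a_2 − (-1)·u_0 − (10/51)·u_1 = (-16/51, 112/51, 16/51).

u_2 = (-16/51, 112/51, 16/51)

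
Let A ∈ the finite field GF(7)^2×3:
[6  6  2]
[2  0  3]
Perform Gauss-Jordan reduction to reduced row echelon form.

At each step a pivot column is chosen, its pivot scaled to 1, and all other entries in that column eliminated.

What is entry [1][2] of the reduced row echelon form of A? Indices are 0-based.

M[1][2] = 0

step 1: normalize row 0 (÷6) = (1, 1, 5)
  row 1: subtract 2×row0 = (0, 5, 0)
step 2: normalize row 1 (÷5) = (0, 1, 0)
  row 0: subtract 1×row1 = (1, 0, 5)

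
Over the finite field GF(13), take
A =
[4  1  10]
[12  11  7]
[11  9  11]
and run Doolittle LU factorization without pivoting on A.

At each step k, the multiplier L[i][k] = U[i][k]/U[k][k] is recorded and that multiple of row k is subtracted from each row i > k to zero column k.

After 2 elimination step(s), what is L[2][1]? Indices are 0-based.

L[2][1] = 2

[col 0] pivot 4
  R1 -= 3*R0 → (0, 8, 3)  (L[1][0] := 3)
  R2 -= 6*R0 → (0, 3, 3)  (L[2][0] := 6)
[col 1] pivot 8
  R2 -= 2*R1 → (0, 0, 10)  (L[2][1] := 2)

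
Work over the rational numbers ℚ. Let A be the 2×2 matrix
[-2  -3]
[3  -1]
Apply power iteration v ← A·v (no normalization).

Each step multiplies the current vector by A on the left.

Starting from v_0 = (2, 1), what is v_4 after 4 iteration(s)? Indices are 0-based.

v_4 = (-229, 217)

v_0 = (2, 1).
v_1 = A·v_0 = (-7, 5).
v_2 = A·v_1 = (-1, -26).
v_3 = A·v_2 = (80, 23).
v_4 = A·v_3 = (-229, 217).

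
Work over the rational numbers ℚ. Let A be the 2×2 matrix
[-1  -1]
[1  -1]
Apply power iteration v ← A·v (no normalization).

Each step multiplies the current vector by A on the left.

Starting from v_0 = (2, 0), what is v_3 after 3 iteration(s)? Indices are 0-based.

v_0 = (2, 0).
v_1 = A·v_0 = (-2, 2).
v_2 = A·v_1 = (0, -4).
v_3 = A·v_2 = (4, 4).

v_3 = (4, 4)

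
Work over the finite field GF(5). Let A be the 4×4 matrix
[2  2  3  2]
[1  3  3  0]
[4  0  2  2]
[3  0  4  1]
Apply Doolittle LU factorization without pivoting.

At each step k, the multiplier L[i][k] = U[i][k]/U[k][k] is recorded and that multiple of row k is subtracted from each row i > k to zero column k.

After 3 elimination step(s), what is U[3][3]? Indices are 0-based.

U[3][3] = 2

[col 0] pivot 2
  R1 -= 3*R0 → (0, 2, 4, 4)  (L[1][0] := 3)
  R2 -= 2*R0 → (0, 1, 1, 3)  (L[2][0] := 2)
  R3 -= 4*R0 → (0, 2, 2, 3)  (L[3][0] := 4)
[col 1] pivot 2
  R2 -= 3*R1 → (0, 0, 4, 1)  (L[2][1] := 3)
  R3 -= 1*R1 → (0, 0, 3, 4)  (L[3][1] := 1)
[col 2] pivot 4
  R3 -= 2*R2 → (0, 0, 0, 2)  (L[3][2] := 2)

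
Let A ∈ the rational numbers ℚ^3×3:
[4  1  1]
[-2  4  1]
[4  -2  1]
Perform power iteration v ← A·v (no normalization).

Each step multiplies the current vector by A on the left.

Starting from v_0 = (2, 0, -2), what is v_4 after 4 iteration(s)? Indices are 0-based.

v_4 = (504, -522, 882)

v_0 = (2, 0, -2).
v_1 = A·v_0 = (6, -6, 6).
v_2 = A·v_1 = (24, -30, 42).
v_3 = A·v_2 = (108, -126, 198).
v_4 = A·v_3 = (504, -522, 882).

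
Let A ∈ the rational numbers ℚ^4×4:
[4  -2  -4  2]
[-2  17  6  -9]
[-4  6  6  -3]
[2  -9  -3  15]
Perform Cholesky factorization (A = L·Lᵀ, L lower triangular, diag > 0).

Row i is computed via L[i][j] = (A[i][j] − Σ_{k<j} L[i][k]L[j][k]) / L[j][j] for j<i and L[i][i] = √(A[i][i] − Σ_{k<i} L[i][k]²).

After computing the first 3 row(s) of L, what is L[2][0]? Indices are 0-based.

Step 1: L[0][0] = √(4) = 2.
  L[1][0] = (-2) / L[0][0] = -1.
Step 2: L[1][1] = √(16) = 4.
  L[2][0] = (-4) / L[0][0] = -2.
  L[2][1] = (4) / L[1][1] = 1.
Step 3: L[2][2] = √(1) = 1.

L[2][0] = -2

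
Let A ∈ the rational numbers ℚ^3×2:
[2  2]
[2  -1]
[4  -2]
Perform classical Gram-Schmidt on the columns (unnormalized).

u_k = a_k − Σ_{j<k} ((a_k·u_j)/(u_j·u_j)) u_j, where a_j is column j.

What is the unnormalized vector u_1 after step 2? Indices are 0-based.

u_1 = (5/2, -1/2, -1)

Step 1: u_0 = a_0 = (2, 2, 4).
Step 2: u_1 = a_1 − (-1/4)·u_0 = (5/2, -1/2, -1).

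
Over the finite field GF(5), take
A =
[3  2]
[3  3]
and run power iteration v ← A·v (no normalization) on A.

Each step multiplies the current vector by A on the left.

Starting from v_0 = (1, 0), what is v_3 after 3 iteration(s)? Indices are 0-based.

v_3 = (1, 4)

v_0 = (1, 0).
v_1 = A·v_0 = (3, 3).
v_2 = A·v_1 = (0, 3).
v_3 = A·v_2 = (1, 4).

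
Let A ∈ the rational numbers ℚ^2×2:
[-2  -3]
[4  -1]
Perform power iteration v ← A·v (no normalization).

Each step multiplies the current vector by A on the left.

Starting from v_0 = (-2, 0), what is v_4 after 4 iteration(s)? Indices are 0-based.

v_4 = (88, -456)

v_0 = (-2, 0).
v_1 = A·v_0 = (4, -8).
v_2 = A·v_1 = (16, 24).
v_3 = A·v_2 = (-104, 40).
v_4 = A·v_3 = (88, -456).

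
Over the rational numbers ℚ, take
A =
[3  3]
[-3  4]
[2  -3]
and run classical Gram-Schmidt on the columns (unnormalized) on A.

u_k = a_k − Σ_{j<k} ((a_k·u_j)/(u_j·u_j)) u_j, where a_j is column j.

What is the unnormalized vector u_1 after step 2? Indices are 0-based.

u_1 = (93/22, 61/22, -24/11)

Step 1: u_0 = a_0 = (3, -3, 2).
Step 2: u_1 = a_1 − (-9/22)·u_0 = (93/22, 61/22, -24/11).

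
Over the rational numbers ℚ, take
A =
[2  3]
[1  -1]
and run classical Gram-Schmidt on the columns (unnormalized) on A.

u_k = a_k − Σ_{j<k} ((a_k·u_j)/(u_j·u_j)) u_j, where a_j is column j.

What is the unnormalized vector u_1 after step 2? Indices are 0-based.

u_1 = (1, -2)

Step 1: u_0 = a_0 = (2, 1).
Step 2: u_1 = a_1 − (1)·u_0 = (1, -2).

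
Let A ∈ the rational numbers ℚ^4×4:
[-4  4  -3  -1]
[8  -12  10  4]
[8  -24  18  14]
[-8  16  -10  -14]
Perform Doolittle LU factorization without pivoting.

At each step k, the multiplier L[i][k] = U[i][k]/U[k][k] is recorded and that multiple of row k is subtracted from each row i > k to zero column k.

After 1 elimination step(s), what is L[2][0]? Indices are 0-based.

Step 1: pivot at (0,0) is -4.
  row1 ← row1 − (-2)·row0  ⇒  L[1][0]=-2, U row1=(0, -4, 4, 2)
  row2 ← row2 − (-2)·row0  ⇒  L[2][0]=-2, U row2=(0, -16, 12, 12)
  row3 ← row3 − (2)·row0  ⇒  L[3][0]=2, U row3=(0, 8, -4, -12)

L[2][0] = -2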